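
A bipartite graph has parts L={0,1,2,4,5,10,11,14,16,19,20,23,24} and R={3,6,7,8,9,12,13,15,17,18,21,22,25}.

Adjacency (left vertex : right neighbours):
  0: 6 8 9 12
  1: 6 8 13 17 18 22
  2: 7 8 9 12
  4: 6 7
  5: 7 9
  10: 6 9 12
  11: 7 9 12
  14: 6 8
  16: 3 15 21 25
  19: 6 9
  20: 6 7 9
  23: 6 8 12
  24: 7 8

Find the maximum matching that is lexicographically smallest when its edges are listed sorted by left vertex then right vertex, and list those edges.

|M| = 7 (so the lex-smallest maximum matching has 7 edges)
process left vertices in ascending order; for each, take the smallest-labelled available neighbour that still permits 7 edges overall, or leave it unmatched if none does
lex-smallest matching: {0-6, 1-13, 2-7, 5-9, 10-12, 14-8, 16-3}

Lex-smallest maximum matching: {(0,6), (1,13), (2,7), (5,9), (10,12), (14,8), (16,3)}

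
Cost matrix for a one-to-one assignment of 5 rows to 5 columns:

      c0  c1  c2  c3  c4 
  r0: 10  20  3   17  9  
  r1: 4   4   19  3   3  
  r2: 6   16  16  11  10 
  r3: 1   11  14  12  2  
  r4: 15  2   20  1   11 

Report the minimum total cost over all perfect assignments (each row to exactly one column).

one of 2 optimal assignments: row0→col2 (cost 3), row1→col1 (cost 4), row2→col0 (cost 6), row3→col4 (cost 2), row4→col3 (cost 1)
total = 3 + 4 + 6 + 2 + 1 = 16

Minimum assignment cost: 16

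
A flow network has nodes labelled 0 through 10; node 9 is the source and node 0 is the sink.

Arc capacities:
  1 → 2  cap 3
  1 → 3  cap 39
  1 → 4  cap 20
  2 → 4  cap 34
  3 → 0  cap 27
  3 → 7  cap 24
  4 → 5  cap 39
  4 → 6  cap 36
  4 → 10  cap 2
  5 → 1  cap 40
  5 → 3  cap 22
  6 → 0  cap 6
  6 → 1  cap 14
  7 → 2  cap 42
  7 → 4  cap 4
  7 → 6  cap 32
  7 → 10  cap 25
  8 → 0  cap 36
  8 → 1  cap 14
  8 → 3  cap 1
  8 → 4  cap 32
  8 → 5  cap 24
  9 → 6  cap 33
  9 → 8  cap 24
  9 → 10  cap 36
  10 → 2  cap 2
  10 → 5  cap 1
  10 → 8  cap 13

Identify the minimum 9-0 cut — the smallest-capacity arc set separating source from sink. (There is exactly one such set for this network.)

Min-cut arcs: {(6,0), (6,1), (9,8), (10,2), (10,5), (10,8)} (total capacity 60)

augment #1: 9→6→0 push 6
augment #2: 9→8→0 push 24
augment #3: 9→10→8→0 push 12
augment #4: 9→6→1→3→0 push 14
augment #5: 9→10→5→3→0 push 1
augment #6: 9→10→8→3→0 push 1
augment #7: 9→10→2→4→5→3→0 push 2
max flow = 60; residual-reachable set from 9 gives S-side
cut edges (S→T): {(6,0), (6,1), (9,8), (10,2), (10,5), (10,8)} total cap 60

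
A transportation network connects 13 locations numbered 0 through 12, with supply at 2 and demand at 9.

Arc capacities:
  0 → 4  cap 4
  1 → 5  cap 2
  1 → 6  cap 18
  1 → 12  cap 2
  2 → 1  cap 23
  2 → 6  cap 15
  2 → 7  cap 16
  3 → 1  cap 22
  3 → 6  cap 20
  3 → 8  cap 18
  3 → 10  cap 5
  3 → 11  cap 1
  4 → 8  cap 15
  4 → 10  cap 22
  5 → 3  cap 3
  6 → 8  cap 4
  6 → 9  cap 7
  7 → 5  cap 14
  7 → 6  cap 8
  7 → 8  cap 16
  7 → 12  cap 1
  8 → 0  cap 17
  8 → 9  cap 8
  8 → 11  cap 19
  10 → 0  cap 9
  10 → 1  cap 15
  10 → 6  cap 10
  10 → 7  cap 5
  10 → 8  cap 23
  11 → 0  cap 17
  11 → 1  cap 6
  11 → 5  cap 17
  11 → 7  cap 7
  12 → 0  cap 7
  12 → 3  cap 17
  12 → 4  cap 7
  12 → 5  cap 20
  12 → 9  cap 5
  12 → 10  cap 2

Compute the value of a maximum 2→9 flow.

Maximum flow value: 18

augment #1: 2→6→9 bottleneck 7, total now 7
augment #2: 2→1→12→9 bottleneck 2, total now 9
augment #3: 2→6→8→9 bottleneck 4, total now 13
augment #4: 2→7→8→9 bottleneck 4, total now 17
augment #5: 2→7→12→9 bottleneck 1, total now 18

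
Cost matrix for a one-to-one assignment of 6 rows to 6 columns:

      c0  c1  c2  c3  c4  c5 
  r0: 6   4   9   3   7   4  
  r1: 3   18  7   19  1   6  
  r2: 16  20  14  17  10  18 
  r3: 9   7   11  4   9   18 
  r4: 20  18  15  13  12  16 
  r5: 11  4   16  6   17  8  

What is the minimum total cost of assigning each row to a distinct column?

Minimum assignment cost: 40

optimal assignment: row0→col5 (cost 4), row1→col0 (cost 3), row2→col4 (cost 10), row3→col3 (cost 4), row4→col2 (cost 15), row5→col1 (cost 4)
total = 4 + 3 + 10 + 4 + 15 + 4 = 40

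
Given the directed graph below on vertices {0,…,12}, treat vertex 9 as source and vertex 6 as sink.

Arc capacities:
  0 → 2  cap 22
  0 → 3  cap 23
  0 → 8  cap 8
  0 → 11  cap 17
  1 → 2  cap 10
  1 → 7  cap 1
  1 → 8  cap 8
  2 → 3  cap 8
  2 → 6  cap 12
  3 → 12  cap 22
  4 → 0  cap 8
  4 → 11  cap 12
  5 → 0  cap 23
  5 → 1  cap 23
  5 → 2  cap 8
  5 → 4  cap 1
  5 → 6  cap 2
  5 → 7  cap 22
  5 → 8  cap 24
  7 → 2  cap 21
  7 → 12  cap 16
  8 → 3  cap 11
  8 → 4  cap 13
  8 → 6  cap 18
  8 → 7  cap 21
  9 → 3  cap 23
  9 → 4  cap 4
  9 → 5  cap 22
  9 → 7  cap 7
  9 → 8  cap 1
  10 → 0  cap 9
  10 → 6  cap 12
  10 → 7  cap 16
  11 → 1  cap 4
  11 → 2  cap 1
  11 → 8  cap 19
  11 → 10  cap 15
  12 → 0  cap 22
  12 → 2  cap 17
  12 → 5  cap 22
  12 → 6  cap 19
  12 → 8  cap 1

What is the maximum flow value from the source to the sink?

Maximum flow value: 56

augment #1: 9→5→6 bottleneck 2, total now 2
augment #2: 9→8→6 bottleneck 1, total now 3
augment #3: 9→3→12→6 bottleneck 19, total now 22
augment #4: 9→5→2→6 bottleneck 8, total now 30
augment #5: 9→5→8→6 bottleneck 12, total now 42
augment #6: 9→7→2→6 bottleneck 4, total now 46
augment #7: 9→3→12→8→6 bottleneck 1, total now 47
augment #8: 9→4→0→8→6 bottleneck 4, total now 51
augment #9: 9→3→12→0→11→10→6 bottleneck 2, total now 53
augment #10: 9→7→12→0→11→10→6 bottleneck 3, total now 56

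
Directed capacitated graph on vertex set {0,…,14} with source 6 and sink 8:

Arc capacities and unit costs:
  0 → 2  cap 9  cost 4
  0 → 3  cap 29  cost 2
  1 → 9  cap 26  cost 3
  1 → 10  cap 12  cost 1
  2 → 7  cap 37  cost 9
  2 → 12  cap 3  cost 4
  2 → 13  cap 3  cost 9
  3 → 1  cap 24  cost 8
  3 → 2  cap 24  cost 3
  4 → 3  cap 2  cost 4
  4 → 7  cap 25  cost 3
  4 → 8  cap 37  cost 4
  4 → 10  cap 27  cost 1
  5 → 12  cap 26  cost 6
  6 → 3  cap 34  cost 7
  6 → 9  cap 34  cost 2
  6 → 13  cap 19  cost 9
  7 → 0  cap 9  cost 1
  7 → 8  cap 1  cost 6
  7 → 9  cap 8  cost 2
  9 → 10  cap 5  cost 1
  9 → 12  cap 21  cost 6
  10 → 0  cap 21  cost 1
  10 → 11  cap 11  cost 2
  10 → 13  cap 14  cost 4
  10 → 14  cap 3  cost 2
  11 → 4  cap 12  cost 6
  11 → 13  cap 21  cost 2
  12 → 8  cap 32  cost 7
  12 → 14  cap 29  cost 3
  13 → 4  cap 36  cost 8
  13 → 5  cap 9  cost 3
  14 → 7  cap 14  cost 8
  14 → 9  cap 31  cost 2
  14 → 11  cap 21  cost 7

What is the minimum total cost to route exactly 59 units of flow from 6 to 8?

shortest-cost path #1: 6→9→12→8 push 21 @ unit cost 15 (adds 315)
shortest-cost path #2: 6→9→10→11→4→8 push 5 @ unit cost 15 (adds 75)
shortest-cost path #3: 6→13→4→8 push 19 @ unit cost 21 (adds 399)
shortest-cost path #4: 6→3→2→12→8 push 3 @ unit cost 21 (adds 63)
shortest-cost path #5: 6→3→2→7→8 push 1 @ unit cost 25 (adds 25)
shortest-cost path #6: 6→3→1→10→11→4→8 push 6 @ unit cost 28 (adds 168)
shortest-cost path #7: 6→3→2→13→4→8 push 3 @ unit cost 31 (adds 93)
shortest-cost path #8: 6→3→1→10→13→4→8 push 1 @ unit cost 32 (adds 32)
total cost = 1170

Minimum cost for 59 units: 1170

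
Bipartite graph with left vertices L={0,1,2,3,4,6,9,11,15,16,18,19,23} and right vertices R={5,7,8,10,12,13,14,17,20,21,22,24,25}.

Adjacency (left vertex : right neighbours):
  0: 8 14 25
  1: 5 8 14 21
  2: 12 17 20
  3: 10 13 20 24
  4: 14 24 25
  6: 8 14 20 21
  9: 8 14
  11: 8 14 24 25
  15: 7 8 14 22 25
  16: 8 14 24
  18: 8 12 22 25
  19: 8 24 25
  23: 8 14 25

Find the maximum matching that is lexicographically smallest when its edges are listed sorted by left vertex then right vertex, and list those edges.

Lex-smallest maximum matching: {(0,8), (1,5), (2,12), (3,10), (4,14), (6,20), (11,24), (15,7), (18,22), (19,25)}

|M| = 10 (so the lex-smallest maximum matching has 10 edges)
process left vertices in ascending order; for each, take the smallest-labelled available neighbour that still permits 10 edges overall, or leave it unmatched if none does
lex-smallest matching: {0-8, 1-5, 2-12, 3-10, 4-14, 6-20, 11-24, 15-7, 18-22, 19-25}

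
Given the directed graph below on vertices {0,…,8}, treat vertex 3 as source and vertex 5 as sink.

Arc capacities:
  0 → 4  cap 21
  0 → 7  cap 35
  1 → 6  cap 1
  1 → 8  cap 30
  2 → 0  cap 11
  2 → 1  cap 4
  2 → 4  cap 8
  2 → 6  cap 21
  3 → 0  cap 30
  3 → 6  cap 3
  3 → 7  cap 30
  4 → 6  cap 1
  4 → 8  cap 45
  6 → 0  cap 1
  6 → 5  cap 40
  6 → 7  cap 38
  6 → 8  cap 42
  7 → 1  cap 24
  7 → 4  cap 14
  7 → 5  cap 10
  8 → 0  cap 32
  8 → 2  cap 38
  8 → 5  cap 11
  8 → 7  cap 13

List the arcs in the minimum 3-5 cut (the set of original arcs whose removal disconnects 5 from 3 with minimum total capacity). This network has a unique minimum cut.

Min-cut arcs: {(1,6), (2,6), (3,6), (4,6), (7,5), (8,5)} (total capacity 47)

augment #1: 3→6→5 push 3
augment #2: 3→7→5 push 10
augment #3: 3→0→4→6→5 push 1
augment #4: 3→0→4→8→5 push 11
augment #5: 3→7→1→6→5 push 1
augment #6: 3→0→4→8→2→6→5 push 9
augment #7: 3→7→1→8→2→6→5 push 12
max flow = 47; residual-reachable set from 3 gives S-side
cut edges (S→T): {(1,6), (2,6), (3,6), (4,6), (7,5), (8,5)} total cap 47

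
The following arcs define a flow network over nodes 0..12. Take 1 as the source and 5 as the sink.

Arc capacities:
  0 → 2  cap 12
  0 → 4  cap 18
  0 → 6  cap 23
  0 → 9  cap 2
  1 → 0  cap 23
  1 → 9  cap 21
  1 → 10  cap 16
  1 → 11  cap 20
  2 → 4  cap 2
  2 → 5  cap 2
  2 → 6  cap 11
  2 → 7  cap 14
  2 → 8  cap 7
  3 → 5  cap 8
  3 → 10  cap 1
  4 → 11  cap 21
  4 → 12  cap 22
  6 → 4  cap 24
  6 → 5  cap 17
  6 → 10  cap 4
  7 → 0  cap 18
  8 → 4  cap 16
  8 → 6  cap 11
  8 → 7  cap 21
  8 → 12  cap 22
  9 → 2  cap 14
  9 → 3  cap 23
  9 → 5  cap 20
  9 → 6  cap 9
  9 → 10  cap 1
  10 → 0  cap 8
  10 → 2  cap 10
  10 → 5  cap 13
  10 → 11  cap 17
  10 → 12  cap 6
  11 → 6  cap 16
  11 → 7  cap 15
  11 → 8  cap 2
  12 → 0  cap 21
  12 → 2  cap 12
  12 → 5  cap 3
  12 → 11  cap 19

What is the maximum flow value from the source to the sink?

augment #1: 1→9→5 bottleneck 20, total now 20
augment #2: 1→10→5 bottleneck 13, total now 33
augment #3: 1→0→2→5 bottleneck 2, total now 35
augment #4: 1→0→6→5 bottleneck 17, total now 52
augment #5: 1→9→3→5 bottleneck 1, total now 53
augment #6: 1→10→12→5 bottleneck 3, total now 56
augment #7: 1→0→9→3→5 bottleneck 2, total now 58

Maximum flow value: 58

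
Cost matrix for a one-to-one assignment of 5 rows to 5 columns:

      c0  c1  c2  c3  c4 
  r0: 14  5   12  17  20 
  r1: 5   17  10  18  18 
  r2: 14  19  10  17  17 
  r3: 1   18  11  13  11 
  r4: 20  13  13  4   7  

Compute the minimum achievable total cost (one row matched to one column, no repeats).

Minimum assignment cost: 35

optimal assignment: row0→col1 (cost 5), row1→col0 (cost 5), row2→col2 (cost 10), row3→col4 (cost 11), row4→col3 (cost 4)
total = 5 + 5 + 10 + 11 + 4 = 35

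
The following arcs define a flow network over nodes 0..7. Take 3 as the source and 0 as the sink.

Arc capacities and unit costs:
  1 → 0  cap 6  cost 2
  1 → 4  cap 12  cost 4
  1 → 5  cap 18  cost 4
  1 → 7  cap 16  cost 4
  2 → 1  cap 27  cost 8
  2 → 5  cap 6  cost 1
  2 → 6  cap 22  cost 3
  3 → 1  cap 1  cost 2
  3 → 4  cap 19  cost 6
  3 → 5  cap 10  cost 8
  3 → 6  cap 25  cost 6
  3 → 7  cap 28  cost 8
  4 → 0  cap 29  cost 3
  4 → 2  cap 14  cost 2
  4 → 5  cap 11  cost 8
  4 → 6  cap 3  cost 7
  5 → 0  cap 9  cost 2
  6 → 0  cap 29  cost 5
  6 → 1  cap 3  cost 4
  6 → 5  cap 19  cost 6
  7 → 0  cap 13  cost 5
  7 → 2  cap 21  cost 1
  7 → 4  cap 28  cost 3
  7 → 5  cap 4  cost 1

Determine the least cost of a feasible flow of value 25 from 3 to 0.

Minimum cost for 25 units: 225

shortest-cost path #1: 3→1→0 push 1 @ unit cost 4 (adds 4)
shortest-cost path #2: 3→4→0 push 19 @ unit cost 9 (adds 171)
shortest-cost path #3: 3→5→0 push 5 @ unit cost 10 (adds 50)
total cost = 225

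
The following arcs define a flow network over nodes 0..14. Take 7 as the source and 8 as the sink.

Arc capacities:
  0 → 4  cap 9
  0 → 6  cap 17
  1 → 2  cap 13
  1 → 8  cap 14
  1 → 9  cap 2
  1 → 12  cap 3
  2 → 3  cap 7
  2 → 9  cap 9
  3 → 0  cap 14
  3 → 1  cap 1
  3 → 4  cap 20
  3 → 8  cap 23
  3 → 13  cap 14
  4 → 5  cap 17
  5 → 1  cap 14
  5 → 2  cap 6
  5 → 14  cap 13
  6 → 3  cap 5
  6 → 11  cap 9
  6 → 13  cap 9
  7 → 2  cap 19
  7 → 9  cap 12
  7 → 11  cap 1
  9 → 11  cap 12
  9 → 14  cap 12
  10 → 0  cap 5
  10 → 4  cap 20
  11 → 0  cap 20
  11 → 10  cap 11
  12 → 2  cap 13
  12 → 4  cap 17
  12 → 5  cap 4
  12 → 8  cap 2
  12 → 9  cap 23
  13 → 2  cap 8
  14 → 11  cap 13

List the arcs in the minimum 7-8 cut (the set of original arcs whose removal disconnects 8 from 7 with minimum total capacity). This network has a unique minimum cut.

Min-cut arcs: {(2,3), (5,1), (6,3)} (total capacity 26)

augment #1: 7→2→3→8 push 7
augment #2: 7→11→0→6→3→8 push 1
augment #3: 7→9→11→0→6→3→8 push 4
augment #4: 7→9→11→0→4→5→1→8 push 8
augment #5: 7→2→9→14→11→0→4→5→1→8 push 1
augment #6: 7→2→9→14→11→10→4→5→1→8 push 5
max flow = 26; residual-reachable set from 7 gives S-side
cut edges (S→T): {(2,3), (5,1), (6,3)} total cap 26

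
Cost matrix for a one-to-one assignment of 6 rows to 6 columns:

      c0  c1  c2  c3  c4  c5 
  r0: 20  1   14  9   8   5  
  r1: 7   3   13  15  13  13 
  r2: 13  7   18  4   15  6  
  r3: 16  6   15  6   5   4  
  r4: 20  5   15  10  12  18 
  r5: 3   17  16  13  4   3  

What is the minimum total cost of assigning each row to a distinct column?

Minimum assignment cost: 35

one of 4 optimal assignments: row0→col1 (cost 1), row1→col0 (cost 7), row2→col3 (cost 4), row3→col4 (cost 5), row4→col2 (cost 15), row5→col5 (cost 3)
total = 1 + 7 + 4 + 5 + 15 + 3 = 35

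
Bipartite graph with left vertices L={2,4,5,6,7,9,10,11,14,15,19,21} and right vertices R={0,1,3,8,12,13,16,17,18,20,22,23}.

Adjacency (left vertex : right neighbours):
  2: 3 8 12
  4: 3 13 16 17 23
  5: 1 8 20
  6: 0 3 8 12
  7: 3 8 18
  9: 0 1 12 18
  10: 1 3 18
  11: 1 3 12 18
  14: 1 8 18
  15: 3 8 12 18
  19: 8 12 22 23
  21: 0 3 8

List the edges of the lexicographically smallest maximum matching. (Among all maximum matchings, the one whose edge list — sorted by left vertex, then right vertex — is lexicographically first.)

|M| = 9 (so the lex-smallest maximum matching has 9 edges)
process left vertices in ascending order; for each, take the smallest-labelled available neighbour that still permits 9 edges overall, or leave it unmatched if none does
lex-smallest matching: {2-3, 4-13, 5-20, 6-0, 7-8, 9-1, 10-18, 11-12, 19-22}

Lex-smallest maximum matching: {(2,3), (4,13), (5,20), (6,0), (7,8), (9,1), (10,18), (11,12), (19,22)}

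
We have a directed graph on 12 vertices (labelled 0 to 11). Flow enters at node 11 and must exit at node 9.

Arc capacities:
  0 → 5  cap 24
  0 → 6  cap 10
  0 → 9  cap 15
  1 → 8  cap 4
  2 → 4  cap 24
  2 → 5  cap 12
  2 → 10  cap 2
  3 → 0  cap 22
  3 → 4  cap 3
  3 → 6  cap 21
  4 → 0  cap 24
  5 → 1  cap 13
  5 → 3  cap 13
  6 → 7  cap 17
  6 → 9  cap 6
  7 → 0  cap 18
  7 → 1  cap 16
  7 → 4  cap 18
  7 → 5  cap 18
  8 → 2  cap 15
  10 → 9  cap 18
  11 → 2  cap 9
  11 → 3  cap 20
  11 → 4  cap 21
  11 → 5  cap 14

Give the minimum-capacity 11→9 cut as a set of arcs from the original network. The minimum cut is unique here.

Min-cut arcs: {(0,9), (2,10), (6,9)} (total capacity 23)

augment #1: 11→2→10→9 push 2
augment #2: 11→3→0→9 push 15
augment #3: 11→3→6→9 push 5
augment #4: 11→4→0→6→9 push 1
max flow = 23; residual-reachable set from 11 gives S-side
cut edges (S→T): {(0,9), (2,10), (6,9)} total cap 23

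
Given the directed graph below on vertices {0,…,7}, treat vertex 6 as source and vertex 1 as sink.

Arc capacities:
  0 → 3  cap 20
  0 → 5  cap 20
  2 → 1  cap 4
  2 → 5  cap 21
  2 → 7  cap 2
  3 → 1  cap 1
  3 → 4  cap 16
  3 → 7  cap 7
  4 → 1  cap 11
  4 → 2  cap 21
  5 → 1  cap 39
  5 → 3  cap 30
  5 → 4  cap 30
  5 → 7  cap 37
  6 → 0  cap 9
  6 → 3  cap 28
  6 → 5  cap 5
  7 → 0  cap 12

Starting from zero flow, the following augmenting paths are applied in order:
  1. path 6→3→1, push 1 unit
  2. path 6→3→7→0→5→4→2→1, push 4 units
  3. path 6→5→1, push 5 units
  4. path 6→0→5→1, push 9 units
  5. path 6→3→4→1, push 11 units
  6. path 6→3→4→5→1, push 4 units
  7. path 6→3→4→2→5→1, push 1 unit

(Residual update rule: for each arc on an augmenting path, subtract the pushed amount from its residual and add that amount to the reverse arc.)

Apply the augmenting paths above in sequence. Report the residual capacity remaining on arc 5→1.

after path 1 (6→3→1, push 1): res(5,1)=39
after path 2 (6→3→7→0→5→4→2→1, push 4): res(5,1)=39
after path 3 (6→5→1, push 5): res(5,1)=34
after path 4 (6→0→5→1, push 9): res(5,1)=25
after path 5 (6→3→4→1, push 11): res(5,1)=25
after path 6 (6→3→4→5→1, push 4): res(5,1)=21
after path 7 (6→3→4→2→5→1, push 1): res(5,1)=20

Residual capacity of (5,1): 20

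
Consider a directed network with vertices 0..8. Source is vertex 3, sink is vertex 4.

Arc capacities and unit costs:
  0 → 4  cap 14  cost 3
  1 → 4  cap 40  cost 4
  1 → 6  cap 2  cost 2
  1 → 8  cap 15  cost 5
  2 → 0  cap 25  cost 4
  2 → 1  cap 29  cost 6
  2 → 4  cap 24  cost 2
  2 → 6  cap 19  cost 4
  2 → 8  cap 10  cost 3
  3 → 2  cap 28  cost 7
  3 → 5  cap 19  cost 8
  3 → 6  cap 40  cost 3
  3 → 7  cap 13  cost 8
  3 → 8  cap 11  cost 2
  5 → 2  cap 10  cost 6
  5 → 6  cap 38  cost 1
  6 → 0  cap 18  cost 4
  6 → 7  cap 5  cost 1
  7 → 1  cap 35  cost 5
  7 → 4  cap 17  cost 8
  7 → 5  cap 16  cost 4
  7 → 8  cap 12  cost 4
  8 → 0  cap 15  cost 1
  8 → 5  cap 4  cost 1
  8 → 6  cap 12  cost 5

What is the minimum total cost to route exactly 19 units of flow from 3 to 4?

shortest-cost path #1: 3→8→0→4 push 11 @ unit cost 6 (adds 66)
shortest-cost path #2: 3→2→4 push 8 @ unit cost 9 (adds 72)
total cost = 138

Minimum cost for 19 units: 138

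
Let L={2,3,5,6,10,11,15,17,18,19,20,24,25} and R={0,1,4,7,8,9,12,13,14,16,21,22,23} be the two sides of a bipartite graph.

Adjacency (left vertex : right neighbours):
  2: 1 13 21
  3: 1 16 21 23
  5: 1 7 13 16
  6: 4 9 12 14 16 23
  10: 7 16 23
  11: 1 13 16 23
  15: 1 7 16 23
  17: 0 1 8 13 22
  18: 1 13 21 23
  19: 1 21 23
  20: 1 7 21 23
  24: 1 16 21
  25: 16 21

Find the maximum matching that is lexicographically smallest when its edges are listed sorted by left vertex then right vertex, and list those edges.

Lex-smallest maximum matching: {(2,1), (3,16), (5,7), (6,4), (10,23), (11,13), (17,0), (18,21)}

|M| = 8 (so the lex-smallest maximum matching has 8 edges)
process left vertices in ascending order; for each, take the smallest-labelled available neighbour that still permits 8 edges overall, or leave it unmatched if none does
lex-smallest matching: {2-1, 3-16, 5-7, 6-4, 10-23, 11-13, 17-0, 18-21}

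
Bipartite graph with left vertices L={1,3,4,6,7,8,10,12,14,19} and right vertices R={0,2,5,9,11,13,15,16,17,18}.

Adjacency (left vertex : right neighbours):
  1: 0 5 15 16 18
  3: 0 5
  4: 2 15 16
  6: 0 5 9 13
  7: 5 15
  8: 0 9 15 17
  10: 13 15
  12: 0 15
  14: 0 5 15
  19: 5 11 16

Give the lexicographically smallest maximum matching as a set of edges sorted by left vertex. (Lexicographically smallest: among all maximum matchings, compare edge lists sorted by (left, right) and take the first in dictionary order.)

|M| = 9 (so the lex-smallest maximum matching has 9 edges)
process left vertices in ascending order; for each, take the smallest-labelled available neighbour that still permits 9 edges overall, or leave it unmatched if none does
lex-smallest matching: {1-16, 3-0, 4-2, 6-9, 7-5, 8-17, 10-13, 12-15, 19-11}

Lex-smallest maximum matching: {(1,16), (3,0), (4,2), (6,9), (7,5), (8,17), (10,13), (12,15), (19,11)}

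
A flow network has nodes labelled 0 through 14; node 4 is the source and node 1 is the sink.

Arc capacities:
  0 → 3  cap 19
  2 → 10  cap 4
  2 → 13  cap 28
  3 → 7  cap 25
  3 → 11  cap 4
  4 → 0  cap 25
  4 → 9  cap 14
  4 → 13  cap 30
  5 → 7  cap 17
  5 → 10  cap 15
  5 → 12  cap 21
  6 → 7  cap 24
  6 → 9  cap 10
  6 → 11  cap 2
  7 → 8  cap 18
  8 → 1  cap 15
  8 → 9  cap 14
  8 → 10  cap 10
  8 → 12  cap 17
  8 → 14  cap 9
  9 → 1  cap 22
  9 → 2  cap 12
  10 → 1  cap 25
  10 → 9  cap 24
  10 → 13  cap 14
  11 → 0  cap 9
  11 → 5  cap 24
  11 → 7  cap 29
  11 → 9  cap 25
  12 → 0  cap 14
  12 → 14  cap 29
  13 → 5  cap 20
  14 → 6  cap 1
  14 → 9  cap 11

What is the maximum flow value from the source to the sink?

Maximum flow value: 53

augment #1: 4→9→1 bottleneck 14, total now 14
augment #2: 4→13→5→10→1 bottleneck 15, total now 29
augment #3: 4→0→3→7→8→1 bottleneck 15, total now 44
augment #4: 4→0→3→11→9→1 bottleneck 4, total now 48
augment #5: 4→13→5→7→8→9→1 bottleneck 3, total now 51
augment #6: 4→13→5→12→14→9→1 bottleneck 1, total now 52
augment #7: 4→13→5→12→14→9→2→10→1 bottleneck 1, total now 53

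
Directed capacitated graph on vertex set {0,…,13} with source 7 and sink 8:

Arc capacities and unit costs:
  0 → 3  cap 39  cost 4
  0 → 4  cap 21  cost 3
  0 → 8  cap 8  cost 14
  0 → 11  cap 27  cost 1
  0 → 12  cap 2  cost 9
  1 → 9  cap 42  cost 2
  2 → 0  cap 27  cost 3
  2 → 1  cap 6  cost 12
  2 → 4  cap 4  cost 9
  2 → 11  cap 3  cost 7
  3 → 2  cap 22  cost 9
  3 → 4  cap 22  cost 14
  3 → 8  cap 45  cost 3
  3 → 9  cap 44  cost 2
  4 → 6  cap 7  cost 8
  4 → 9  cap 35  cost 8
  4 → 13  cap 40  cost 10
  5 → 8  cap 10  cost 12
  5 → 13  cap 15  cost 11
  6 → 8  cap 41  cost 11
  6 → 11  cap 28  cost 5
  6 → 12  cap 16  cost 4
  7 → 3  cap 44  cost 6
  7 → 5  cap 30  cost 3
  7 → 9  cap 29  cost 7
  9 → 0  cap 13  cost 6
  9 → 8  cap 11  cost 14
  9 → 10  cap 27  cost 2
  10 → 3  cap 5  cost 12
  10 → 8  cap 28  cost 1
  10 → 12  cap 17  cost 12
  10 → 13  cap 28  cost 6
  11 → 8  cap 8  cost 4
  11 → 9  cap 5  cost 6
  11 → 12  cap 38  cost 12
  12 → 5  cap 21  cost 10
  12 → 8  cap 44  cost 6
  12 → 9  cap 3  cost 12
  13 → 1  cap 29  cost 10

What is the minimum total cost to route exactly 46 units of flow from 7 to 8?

Minimum cost for 46 units: 416

shortest-cost path #1: 7→3→8 push 44 @ unit cost 9 (adds 396)
shortest-cost path #2: 7→9→10→8 push 2 @ unit cost 10 (adds 20)
total cost = 416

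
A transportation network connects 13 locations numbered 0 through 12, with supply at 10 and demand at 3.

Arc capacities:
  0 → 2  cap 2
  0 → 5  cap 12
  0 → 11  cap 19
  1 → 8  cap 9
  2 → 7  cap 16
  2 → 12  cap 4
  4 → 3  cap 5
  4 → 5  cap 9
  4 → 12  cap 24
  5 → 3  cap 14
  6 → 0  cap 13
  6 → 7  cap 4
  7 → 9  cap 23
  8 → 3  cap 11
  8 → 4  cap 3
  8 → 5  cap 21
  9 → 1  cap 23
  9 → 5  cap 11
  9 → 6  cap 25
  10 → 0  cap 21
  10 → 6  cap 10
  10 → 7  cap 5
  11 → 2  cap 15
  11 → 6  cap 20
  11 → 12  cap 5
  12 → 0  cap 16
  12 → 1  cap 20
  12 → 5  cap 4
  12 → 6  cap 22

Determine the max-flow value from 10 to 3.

augment #1: 10→0→5→3 bottleneck 12, total now 12
augment #2: 10→7→9→5→3 bottleneck 2, total now 14
augment #3: 10→7→9→1→8→3 bottleneck 3, total now 17
augment #4: 10→0→2→12→1→8→3 bottleneck 2, total now 19
augment #5: 10→0→11→12→1→8→3 bottleneck 4, total now 23

Maximum flow value: 23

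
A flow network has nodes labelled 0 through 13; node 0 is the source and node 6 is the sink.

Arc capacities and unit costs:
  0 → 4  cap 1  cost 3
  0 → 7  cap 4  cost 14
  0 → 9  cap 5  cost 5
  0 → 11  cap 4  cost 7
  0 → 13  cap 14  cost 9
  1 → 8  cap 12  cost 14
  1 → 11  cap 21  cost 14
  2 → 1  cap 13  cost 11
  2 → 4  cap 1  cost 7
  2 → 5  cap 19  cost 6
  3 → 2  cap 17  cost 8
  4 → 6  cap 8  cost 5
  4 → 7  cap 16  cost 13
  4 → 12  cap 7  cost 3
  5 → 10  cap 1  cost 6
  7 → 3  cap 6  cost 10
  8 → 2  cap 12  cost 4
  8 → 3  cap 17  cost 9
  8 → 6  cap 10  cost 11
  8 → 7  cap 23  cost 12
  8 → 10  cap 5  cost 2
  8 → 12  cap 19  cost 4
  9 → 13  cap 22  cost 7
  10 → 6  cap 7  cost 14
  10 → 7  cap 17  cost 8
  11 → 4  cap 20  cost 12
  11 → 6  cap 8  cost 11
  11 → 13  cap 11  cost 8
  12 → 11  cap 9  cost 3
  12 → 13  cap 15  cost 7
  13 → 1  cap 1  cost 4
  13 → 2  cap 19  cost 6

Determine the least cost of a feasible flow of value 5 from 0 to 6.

Minimum cost for 5 units: 80

shortest-cost path #1: 0→4→6 push 1 @ unit cost 8 (adds 8)
shortest-cost path #2: 0→11→6 push 4 @ unit cost 18 (adds 72)
total cost = 80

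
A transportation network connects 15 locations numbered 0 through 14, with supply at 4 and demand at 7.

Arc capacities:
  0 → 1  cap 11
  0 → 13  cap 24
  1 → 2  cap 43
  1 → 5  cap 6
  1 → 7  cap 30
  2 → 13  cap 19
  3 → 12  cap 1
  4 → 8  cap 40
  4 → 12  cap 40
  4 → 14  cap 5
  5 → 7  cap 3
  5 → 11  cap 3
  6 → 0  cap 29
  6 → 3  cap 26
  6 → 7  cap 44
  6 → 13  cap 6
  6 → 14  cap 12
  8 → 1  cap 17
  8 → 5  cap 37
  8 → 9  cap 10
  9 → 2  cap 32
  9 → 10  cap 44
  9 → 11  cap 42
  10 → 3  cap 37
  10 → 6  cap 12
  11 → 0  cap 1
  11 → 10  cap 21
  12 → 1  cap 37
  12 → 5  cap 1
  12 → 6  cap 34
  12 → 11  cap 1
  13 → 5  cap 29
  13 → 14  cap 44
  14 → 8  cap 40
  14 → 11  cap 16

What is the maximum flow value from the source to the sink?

Maximum flow value: 74

augment #1: 4→8→1→7 bottleneck 17, total now 17
augment #2: 4→8→5→7 bottleneck 3, total now 20
augment #3: 4→12→1→7 bottleneck 13, total now 33
augment #4: 4→12→6→7 bottleneck 27, total now 60
augment #5: 4→8→9→10→6→7 bottleneck 10, total now 70
augment #6: 4→14→11→10→6→7 bottleneck 2, total now 72
augment #7: 4→14→11→0→1→12→6→7 bottleneck 1, total now 73
augment #8: 4→14→11→10→3→12→6→7 bottleneck 1, total now 74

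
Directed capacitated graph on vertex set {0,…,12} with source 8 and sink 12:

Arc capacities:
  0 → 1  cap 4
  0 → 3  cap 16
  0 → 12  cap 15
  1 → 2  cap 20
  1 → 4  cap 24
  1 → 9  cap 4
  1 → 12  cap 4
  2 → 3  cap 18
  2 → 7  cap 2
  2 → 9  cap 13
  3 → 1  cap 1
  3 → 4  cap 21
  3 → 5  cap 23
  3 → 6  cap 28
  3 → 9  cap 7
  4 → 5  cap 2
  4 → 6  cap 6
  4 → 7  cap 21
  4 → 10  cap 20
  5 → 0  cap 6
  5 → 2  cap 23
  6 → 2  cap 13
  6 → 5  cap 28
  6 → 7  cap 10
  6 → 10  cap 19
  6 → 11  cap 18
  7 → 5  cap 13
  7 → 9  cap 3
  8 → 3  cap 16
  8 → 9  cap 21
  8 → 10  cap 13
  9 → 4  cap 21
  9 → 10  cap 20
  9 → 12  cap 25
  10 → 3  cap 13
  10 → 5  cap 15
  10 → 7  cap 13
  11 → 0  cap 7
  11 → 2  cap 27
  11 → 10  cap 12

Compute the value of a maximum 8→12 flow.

Maximum flow value: 39

augment #1: 8→9→12 bottleneck 21, total now 21
augment #2: 8→3→1→12 bottleneck 1, total now 22
augment #3: 8→3→9→12 bottleneck 4, total now 26
augment #4: 8→3→5→0→12 bottleneck 6, total now 32
augment #5: 8→3→6→11→0→12 bottleneck 5, total now 37
augment #6: 8→10→3→6→11→0→12 bottleneck 2, total now 39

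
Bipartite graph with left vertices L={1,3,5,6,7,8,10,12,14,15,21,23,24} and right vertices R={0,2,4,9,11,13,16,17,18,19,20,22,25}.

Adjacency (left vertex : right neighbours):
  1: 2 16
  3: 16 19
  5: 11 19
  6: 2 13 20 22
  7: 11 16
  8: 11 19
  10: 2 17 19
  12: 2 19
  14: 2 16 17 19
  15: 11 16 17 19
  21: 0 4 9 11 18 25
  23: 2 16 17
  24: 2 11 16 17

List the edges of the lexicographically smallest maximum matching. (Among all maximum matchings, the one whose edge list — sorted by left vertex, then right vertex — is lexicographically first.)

Lex-smallest maximum matching: {(1,2), (3,16), (5,11), (6,13), (8,19), (10,17), (21,0)}

|M| = 7 (so the lex-smallest maximum matching has 7 edges)
process left vertices in ascending order; for each, take the smallest-labelled available neighbour that still permits 7 edges overall, or leave it unmatched if none does
lex-smallest matching: {1-2, 3-16, 5-11, 6-13, 8-19, 10-17, 21-0}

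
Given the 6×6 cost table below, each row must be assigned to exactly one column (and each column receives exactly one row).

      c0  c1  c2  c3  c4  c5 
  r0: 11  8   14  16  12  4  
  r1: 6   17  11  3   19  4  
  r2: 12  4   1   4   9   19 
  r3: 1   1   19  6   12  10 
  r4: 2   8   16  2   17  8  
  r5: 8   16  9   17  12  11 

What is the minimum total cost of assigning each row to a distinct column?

optimal assignment: row0→col5 (cost 4), row1→col3 (cost 3), row2→col2 (cost 1), row3→col1 (cost 1), row4→col0 (cost 2), row5→col4 (cost 12)
total = 4 + 3 + 1 + 1 + 2 + 12 = 23

Minimum assignment cost: 23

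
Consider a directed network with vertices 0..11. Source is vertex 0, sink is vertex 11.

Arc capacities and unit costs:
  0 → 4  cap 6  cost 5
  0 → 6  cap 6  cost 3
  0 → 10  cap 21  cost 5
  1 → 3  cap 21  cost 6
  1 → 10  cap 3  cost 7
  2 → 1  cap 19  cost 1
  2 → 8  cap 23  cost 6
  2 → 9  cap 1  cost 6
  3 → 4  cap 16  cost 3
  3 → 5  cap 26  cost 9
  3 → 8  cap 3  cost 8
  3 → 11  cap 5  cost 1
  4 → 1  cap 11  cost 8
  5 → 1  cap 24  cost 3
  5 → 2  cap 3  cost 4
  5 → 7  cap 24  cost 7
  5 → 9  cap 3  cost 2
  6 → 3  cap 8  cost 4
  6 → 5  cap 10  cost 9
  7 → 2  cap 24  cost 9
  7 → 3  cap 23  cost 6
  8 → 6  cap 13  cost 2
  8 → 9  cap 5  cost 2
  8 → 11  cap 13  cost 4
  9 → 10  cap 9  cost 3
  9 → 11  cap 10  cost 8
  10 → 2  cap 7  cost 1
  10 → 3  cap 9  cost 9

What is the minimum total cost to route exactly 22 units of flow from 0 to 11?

shortest-cost path #1: 0→6→3→11 push 5 @ unit cost 8 (adds 40)
shortest-cost path #2: 0→10→2→8→11 push 7 @ unit cost 16 (adds 112)
shortest-cost path #3: 0→6→3→8→11 push 1 @ unit cost 19 (adds 19)
shortest-cost path #4: 0→10→3→8→11 push 2 @ unit cost 26 (adds 52)
shortest-cost path #5: 0→10→3→6→5→9→11 push 3 @ unit cost 29 (adds 87)
shortest-cost path #6: 0→10→3→6→5→2→8→11 push 3 @ unit cost 33 (adds 99)
shortest-cost path #7: 0→10→3→5→7→2→9→11 push 1 @ unit cost 53 (adds 53)
total cost = 462

Minimum cost for 22 units: 462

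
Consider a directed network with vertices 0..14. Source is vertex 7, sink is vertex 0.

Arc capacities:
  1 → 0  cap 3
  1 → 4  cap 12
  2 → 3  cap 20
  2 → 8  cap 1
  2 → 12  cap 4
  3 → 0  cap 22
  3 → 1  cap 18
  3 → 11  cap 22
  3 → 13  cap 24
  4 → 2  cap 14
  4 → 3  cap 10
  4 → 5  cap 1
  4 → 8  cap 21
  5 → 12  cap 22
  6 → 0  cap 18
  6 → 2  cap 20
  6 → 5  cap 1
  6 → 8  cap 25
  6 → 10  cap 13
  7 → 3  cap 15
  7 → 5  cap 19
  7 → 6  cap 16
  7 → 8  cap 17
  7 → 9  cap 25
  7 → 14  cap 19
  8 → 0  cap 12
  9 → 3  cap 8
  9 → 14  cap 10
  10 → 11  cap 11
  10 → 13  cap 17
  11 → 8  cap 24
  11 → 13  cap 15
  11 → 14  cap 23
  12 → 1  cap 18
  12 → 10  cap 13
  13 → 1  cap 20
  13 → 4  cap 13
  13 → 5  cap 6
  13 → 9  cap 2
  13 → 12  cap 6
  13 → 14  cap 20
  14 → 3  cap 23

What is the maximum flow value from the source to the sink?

Maximum flow value: 53

augment #1: 7→3→0 bottleneck 15, total now 15
augment #2: 7→6→0 bottleneck 16, total now 31
augment #3: 7→8→0 bottleneck 12, total now 43
augment #4: 7→9→3→0 bottleneck 7, total now 50
augment #5: 7→5→12→1→0 bottleneck 3, total now 53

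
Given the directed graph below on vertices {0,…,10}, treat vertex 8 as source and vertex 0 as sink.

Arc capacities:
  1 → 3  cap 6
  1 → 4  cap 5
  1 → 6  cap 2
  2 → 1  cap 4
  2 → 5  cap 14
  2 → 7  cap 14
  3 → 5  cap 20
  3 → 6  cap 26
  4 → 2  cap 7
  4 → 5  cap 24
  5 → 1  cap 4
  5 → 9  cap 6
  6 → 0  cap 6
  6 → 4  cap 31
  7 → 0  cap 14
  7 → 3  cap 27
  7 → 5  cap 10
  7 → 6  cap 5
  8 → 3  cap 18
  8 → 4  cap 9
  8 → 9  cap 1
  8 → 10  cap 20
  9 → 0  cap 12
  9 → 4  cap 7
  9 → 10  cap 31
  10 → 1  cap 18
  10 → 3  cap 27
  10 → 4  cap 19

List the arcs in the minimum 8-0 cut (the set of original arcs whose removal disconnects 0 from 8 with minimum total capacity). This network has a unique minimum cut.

Min-cut arcs: {(4,2), (5,9), (6,0), (8,9)} (total capacity 20)

augment #1: 8→9→0 push 1
augment #2: 8→3→6→0 push 6
augment #3: 8→3→5→9→0 push 6
augment #4: 8→4→2→7→0 push 7
max flow = 20; residual-reachable set from 8 gives S-side
cut edges (S→T): {(4,2), (5,9), (6,0), (8,9)} total cap 20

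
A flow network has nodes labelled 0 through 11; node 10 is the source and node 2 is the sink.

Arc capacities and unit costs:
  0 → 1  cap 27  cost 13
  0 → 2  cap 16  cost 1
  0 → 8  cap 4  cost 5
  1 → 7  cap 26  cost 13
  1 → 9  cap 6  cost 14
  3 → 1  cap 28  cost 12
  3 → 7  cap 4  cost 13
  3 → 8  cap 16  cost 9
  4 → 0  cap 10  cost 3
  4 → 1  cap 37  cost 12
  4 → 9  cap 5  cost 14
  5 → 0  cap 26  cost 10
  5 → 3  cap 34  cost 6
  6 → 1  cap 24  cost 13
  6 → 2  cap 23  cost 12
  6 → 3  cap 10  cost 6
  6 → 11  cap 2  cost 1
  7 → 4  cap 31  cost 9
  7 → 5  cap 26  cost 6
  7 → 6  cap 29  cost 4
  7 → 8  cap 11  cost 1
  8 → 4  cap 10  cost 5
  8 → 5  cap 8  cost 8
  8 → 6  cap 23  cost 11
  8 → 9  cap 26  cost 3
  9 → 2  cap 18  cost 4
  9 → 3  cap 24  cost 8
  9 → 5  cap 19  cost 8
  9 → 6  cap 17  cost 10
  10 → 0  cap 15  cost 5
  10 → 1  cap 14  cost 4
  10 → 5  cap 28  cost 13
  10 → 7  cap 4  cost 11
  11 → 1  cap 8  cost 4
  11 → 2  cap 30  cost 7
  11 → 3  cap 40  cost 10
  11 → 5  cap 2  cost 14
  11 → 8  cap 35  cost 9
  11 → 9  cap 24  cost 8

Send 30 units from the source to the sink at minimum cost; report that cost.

shortest-cost path #1: 10→0→2 push 15 @ unit cost 6 (adds 90)
shortest-cost path #2: 10→7→8→9→2 push 4 @ unit cost 19 (adds 76)
shortest-cost path #3: 10→1→9→2 push 6 @ unit cost 22 (adds 132)
shortest-cost path #4: 10→5→0→2 push 1 @ unit cost 24 (adds 24)
shortest-cost path #5: 10→1→7→8→9→2 push 4 @ unit cost 25 (adds 100)
total cost = 422

Minimum cost for 30 units: 422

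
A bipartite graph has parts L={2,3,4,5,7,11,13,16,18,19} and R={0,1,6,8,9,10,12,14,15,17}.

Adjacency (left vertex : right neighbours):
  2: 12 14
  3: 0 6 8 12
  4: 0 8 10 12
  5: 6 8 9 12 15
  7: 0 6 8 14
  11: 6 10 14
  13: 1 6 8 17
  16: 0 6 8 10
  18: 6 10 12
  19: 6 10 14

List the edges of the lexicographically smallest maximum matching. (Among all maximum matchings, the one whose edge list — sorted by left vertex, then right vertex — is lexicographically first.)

Lex-smallest maximum matching: {(2,12), (3,0), (4,8), (5,9), (7,6), (11,10), (13,1), (19,14)}

|M| = 8 (so the lex-smallest maximum matching has 8 edges)
process left vertices in ascending order; for each, take the smallest-labelled available neighbour that still permits 8 edges overall, or leave it unmatched if none does
lex-smallest matching: {2-12, 3-0, 4-8, 5-9, 7-6, 11-10, 13-1, 19-14}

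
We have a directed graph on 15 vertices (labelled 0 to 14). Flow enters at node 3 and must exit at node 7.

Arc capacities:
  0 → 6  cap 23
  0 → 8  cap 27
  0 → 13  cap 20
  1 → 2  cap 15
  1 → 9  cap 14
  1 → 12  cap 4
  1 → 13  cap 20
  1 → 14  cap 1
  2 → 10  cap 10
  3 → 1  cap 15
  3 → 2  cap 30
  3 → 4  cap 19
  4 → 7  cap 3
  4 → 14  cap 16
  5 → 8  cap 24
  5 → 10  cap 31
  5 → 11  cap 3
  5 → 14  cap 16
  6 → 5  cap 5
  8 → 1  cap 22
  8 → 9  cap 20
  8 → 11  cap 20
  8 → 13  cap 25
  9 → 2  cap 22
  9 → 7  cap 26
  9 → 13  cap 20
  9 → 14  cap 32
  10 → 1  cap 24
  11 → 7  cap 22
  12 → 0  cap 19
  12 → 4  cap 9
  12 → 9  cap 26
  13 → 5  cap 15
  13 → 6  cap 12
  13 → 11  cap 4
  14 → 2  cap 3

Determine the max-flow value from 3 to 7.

augment #1: 3→4→7 bottleneck 3, total now 3
augment #2: 3→1→9→7 bottleneck 14, total now 17
augment #3: 3→1→12→9→7 bottleneck 1, total now 18
augment #4: 3→2→10→1→12→9→7 bottleneck 3, total now 21
augment #5: 3→2→10→1→13→11→7 bottleneck 4, total now 25
augment #6: 3→2→10→1→13→5→11→7 bottleneck 3, total now 28

Maximum flow value: 28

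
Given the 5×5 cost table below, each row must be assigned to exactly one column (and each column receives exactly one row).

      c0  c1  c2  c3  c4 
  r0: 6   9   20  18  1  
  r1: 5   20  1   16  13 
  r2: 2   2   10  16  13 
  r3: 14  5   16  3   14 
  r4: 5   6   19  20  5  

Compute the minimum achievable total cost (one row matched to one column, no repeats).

Minimum assignment cost: 12

optimal assignment: row0→col4 (cost 1), row1→col2 (cost 1), row2→col1 (cost 2), row3→col3 (cost 3), row4→col0 (cost 5)
total = 1 + 1 + 2 + 3 + 5 = 12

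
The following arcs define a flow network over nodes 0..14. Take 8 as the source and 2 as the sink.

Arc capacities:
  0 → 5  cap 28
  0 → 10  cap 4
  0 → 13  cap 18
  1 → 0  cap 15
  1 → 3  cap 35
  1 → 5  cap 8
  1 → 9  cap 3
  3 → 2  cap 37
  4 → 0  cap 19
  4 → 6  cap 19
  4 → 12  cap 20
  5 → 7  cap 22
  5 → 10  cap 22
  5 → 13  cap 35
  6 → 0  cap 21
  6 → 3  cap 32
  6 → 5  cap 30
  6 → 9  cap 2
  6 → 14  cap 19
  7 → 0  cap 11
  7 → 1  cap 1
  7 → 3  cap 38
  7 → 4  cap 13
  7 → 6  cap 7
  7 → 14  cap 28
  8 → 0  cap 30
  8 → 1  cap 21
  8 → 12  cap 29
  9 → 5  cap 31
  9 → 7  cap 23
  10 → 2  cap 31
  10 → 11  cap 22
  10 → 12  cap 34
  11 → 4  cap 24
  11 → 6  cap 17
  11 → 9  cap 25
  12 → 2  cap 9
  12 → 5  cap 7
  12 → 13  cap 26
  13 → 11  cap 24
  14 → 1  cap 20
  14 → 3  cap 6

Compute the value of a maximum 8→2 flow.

augment #1: 8→12→2 bottleneck 9, total now 9
augment #2: 8→0→10→2 bottleneck 4, total now 13
augment #3: 8→1→3→2 bottleneck 21, total now 34
augment #4: 8→0→5→10→2 bottleneck 22, total now 56
augment #5: 8→0→5→7→3→2 bottleneck 4, total now 60
augment #6: 8→12→5→7→3→2 bottleneck 7, total now 67
augment #7: 8→12→13→11→6→3→2 bottleneck 5, total now 72

Maximum flow value: 72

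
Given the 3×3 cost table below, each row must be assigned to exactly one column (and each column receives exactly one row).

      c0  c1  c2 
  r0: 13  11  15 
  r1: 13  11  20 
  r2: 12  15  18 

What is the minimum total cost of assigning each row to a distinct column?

Minimum assignment cost: 38

optimal assignment: row0→col2 (cost 15), row1→col1 (cost 11), row2→col0 (cost 12)
total = 15 + 11 + 12 = 38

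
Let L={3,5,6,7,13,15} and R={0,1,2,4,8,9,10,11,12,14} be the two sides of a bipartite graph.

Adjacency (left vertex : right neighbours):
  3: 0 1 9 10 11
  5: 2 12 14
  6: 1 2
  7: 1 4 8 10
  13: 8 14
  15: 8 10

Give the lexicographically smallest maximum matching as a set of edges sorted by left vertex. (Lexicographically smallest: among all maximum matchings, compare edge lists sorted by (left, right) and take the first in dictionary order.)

|M| = 6 (so the lex-smallest maximum matching has 6 edges)
process left vertices in ascending order; for each, take the smallest-labelled available neighbour that still permits 6 edges overall, or leave it unmatched if none does
lex-smallest matching: {3-0, 5-2, 6-1, 7-4, 13-8, 15-10}

Lex-smallest maximum matching: {(3,0), (5,2), (6,1), (7,4), (13,8), (15,10)}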